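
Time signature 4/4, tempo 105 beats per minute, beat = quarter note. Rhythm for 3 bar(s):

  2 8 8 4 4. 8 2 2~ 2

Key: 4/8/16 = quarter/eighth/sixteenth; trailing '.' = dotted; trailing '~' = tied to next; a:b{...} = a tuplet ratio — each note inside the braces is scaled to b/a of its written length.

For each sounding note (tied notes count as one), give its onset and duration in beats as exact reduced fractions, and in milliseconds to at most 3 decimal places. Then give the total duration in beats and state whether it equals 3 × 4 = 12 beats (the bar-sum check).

1) 0.0ms=0b +1142.857ms=2b
2) 1142.857ms=2b +285.714ms=1/2b
3) 1428.571ms=5/2b +285.714ms=1/2b
4) 1714.286ms=3b +571.429ms=1b
5) 2285.714ms=4b +857.143ms=3/2b
6) 3142.857ms=11/2b +285.714ms=1/2b
7) 3428.571ms=6b +1142.857ms=2b
8) 4571.429ms=8b +2285.714ms=4b
Σ=12b of 12 (105bpm 4/4) — PASS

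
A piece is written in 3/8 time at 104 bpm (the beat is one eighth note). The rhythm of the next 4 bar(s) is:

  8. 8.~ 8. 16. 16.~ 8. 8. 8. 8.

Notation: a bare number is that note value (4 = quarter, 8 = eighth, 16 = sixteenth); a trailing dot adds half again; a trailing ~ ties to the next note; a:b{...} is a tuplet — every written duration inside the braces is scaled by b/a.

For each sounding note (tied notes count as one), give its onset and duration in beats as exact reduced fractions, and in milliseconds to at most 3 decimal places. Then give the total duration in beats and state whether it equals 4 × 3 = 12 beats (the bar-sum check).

1) 0.0ms=0b +865.385ms=3/2b
2) 865.385ms=3/2b +1730.769ms=3b
3) 2596.154ms=9/2b +432.692ms=3/4b
4) 3028.846ms=21/4b +1298.077ms=9/4b
5) 4326.923ms=15/2b +865.385ms=3/2b
6) 5192.308ms=9b +865.385ms=3/2b
7) 6057.692ms=21/2b +865.385ms=3/2b
Σ=12b of 12 (104bpm 3/8) — PASS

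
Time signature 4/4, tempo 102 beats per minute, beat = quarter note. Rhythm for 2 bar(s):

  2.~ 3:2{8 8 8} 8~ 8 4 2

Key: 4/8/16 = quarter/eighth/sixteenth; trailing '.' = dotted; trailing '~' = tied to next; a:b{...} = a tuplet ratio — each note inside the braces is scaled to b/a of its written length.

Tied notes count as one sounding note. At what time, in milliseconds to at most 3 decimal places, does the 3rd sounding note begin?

1. 0.0ms @ 0 + 1960.784ms (10/3)
2. 1960.784ms @ 10/3 + 196.078ms (1/3)
3. 2156.863ms @ 11/3 + 196.078ms (1/3)
4. 2352.941ms @ 4 + 588.235ms (1)
5. 2941.176ms @ 5 + 588.235ms (1)
6. 3529.412ms @ 6 + 1176.471ms (2)

note 3 onset = 11/3b = 2156.863ms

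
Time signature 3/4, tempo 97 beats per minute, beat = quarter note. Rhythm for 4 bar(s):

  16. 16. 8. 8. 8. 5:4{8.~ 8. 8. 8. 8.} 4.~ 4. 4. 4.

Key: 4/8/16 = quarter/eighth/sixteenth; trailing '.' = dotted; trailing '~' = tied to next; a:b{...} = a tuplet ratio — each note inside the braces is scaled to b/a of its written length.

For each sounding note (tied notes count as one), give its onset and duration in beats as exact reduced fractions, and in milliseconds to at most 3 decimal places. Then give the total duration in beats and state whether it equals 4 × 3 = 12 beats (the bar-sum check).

1) 0.0ms=0b +231.959ms=3/8b
2) 231.959ms=3/8b +231.959ms=3/8b
3) 463.918ms=3/4b +463.918ms=3/4b
4) 927.835ms=3/2b +463.918ms=3/4b
5) 1391.753ms=9/4b +463.918ms=3/4b
6) 1855.67ms=3b +742.268ms=6/5b
7) 2597.938ms=21/5b +371.134ms=3/5b
8) 2969.072ms=24/5b +371.134ms=3/5b
9) 3340.206ms=27/5b +371.134ms=3/5b
10) 3711.34ms=6b +1855.67ms=3b
11) 5567.01ms=9b +927.835ms=3/2b
12) 6494.845ms=21/2b +927.835ms=3/2b
Σ=12b of 12 (97bpm 3/4) — PASS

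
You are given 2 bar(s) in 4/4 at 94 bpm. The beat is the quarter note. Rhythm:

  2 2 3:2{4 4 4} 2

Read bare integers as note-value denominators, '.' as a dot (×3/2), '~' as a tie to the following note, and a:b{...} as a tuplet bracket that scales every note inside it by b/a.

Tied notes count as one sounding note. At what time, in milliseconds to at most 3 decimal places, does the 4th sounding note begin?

1. 0.0ms @ 0 + 1276.596ms (2)
2. 1276.596ms @ 2 + 1276.596ms (2)
3. 2553.191ms @ 4 + 425.532ms (2/3)
4. 2978.723ms @ 14/3 + 425.532ms (2/3)
5. 3404.255ms @ 16/3 + 425.532ms (2/3)
6. 3829.787ms @ 6 + 1276.596ms (2)

note 4 onset = 14/3b = 2978.723ms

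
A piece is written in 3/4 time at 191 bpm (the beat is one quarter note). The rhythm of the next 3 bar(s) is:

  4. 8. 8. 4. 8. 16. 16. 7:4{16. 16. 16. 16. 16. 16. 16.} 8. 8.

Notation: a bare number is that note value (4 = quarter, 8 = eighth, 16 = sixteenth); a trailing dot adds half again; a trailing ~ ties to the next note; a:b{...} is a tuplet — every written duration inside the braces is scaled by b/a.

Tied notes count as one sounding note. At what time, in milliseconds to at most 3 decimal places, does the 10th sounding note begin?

1. 0.0ms @ 0 + 471.204ms (3/2)
2. 471.204ms @ 3/2 + 235.602ms (3/4)
3. 706.806ms @ 9/4 + 235.602ms (3/4)
4. 942.408ms @ 3 + 471.204ms (3/2)
5. 1413.613ms @ 9/2 + 235.602ms (3/4)
6. 1649.215ms @ 21/4 + 117.801ms (3/8)
7. 1767.016ms @ 45/8 + 117.801ms (3/8)
8. 1884.817ms @ 6 + 67.315ms (3/14)
9. 1952.132ms @ 87/14 + 67.315ms (3/14)
10. 2019.447ms @ 45/7 + 67.315ms (3/14)
11. 2086.761ms @ 93/14 + 67.315ms (3/14)
12. 2154.076ms @ 48/7 + 67.315ms (3/14)
13. 2221.391ms @ 99/14 + 67.315ms (3/14)
14. 2288.706ms @ 51/7 + 67.315ms (3/14)
15. 2356.021ms @ 15/2 + 235.602ms (3/4)
16. 2591.623ms @ 33/4 + 235.602ms (3/4)

note 10 onset = 45/7b = 2019.447ms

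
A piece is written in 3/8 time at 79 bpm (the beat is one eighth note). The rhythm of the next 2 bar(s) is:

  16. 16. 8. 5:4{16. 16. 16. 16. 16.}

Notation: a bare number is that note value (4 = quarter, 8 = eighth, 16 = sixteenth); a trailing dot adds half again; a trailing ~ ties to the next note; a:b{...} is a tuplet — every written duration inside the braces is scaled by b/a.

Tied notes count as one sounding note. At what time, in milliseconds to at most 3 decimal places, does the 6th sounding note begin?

1. 0.0ms @ 0 + 569.62ms (3/4)
2. 569.62ms @ 3/4 + 569.62ms (3/4)
3. 1139.241ms @ 3/2 + 1139.241ms (3/2)
4. 2278.481ms @ 3 + 455.696ms (3/5)
5. 2734.177ms @ 18/5 + 455.696ms (3/5)
6. 3189.873ms @ 21/5 + 455.696ms (3/5)
7. 3645.57ms @ 24/5 + 455.696ms (3/5)
8. 4101.266ms @ 27/5 + 455.696ms (3/5)

note 6 onset = 21/5b = 3189.873ms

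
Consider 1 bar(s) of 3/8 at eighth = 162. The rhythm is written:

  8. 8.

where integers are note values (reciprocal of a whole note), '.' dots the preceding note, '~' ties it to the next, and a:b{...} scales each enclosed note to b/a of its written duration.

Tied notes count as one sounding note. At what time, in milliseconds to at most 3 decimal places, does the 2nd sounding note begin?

1. 0.0ms @ 0 + 555.556ms (3/2)
2. 555.556ms @ 3/2 + 555.556ms (3/2)

note 2 onset = 3/2b = 555.556ms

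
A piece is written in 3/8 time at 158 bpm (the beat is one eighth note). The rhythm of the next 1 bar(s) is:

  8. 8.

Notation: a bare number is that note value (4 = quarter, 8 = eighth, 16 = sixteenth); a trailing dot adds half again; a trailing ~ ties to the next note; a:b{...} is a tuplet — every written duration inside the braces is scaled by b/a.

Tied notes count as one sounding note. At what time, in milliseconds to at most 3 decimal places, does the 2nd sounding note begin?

1. 0.0ms @ 0 + 569.62ms (3/2)
2. 569.62ms @ 3/2 + 569.62ms (3/2)

note 2 onset = 3/2b = 569.62ms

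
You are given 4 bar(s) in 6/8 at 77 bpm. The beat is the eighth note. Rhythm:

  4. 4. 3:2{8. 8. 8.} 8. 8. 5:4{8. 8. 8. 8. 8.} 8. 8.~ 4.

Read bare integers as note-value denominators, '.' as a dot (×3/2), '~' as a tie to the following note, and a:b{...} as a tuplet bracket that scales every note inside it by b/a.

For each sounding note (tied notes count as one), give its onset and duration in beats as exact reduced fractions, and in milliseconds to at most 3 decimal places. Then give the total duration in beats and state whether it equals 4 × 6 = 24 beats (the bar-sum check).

1) 0.0ms=0b +2337.662ms=3b
2) 2337.662ms=3b +2337.662ms=3b
3) 4675.325ms=6b +779.221ms=1b
4) 5454.545ms=7b +779.221ms=1b
5) 6233.766ms=8b +779.221ms=1b
6) 7012.987ms=9b +1168.831ms=3/2b
7) 8181.818ms=21/2b +1168.831ms=3/2b
8) 9350.649ms=12b +935.065ms=6/5b
9) 10285.714ms=66/5b +935.065ms=6/5b
10) 11220.779ms=72/5b +935.065ms=6/5b
11) 12155.844ms=78/5b +935.065ms=6/5b
12) 13090.909ms=84/5b +935.065ms=6/5b
13) 14025.974ms=18b +1168.831ms=3/2b
14) 15194.805ms=39/2b +3506.494ms=9/2b
Σ=24b of 24 (77bpm 6/8) — PASS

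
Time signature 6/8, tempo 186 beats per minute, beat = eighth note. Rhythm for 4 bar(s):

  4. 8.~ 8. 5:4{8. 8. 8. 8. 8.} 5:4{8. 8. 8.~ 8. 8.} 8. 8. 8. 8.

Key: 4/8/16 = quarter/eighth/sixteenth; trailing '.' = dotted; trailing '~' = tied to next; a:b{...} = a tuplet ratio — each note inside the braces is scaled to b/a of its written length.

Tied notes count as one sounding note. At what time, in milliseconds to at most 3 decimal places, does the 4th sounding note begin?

1. 0.0ms @ 0 + 967.742ms (3)
2. 967.742ms @ 3 + 967.742ms (3)
3. 1935.484ms @ 6 + 387.097ms (6/5)
4. 2322.581ms @ 36/5 + 387.097ms (6/5)
5. 2709.677ms @ 42/5 + 387.097ms (6/5)
6. 3096.774ms @ 48/5 + 387.097ms (6/5)
7. 3483.871ms @ 54/5 + 387.097ms (6/5)
8. 3870.968ms @ 12 + 387.097ms (6/5)
9. 4258.065ms @ 66/5 + 387.097ms (6/5)
10. 4645.161ms @ 72/5 + 774.194ms (12/5)
11. 5419.355ms @ 84/5 + 387.097ms (6/5)
12. 5806.452ms @ 18 + 483.871ms (3/2)
13. 6290.323ms @ 39/2 + 483.871ms (3/2)
14. 6774.194ms @ 21 + 483.871ms (3/2)
15. 7258.065ms @ 45/2 + 483.871ms (3/2)

note 4 onset = 36/5b = 2322.581ms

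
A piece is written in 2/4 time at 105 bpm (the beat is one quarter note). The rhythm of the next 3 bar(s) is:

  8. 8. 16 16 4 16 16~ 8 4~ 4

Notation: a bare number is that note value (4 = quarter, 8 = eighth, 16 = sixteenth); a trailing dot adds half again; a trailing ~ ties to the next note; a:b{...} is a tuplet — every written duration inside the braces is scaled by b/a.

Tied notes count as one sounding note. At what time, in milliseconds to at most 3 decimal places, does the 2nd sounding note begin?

1. 0.0ms @ 0 + 428.571ms (3/4)
2. 428.571ms @ 3/4 + 428.571ms (3/4)
3. 857.143ms @ 3/2 + 142.857ms (1/4)
4. 1000.0ms @ 7/4 + 142.857ms (1/4)
5. 1142.857ms @ 2 + 571.429ms (1)
6. 1714.286ms @ 3 + 142.857ms (1/4)
7. 1857.143ms @ 13/4 + 428.571ms (3/4)
8. 2285.714ms @ 4 + 1142.857ms (2)

note 2 onset = 3/4b = 428.571ms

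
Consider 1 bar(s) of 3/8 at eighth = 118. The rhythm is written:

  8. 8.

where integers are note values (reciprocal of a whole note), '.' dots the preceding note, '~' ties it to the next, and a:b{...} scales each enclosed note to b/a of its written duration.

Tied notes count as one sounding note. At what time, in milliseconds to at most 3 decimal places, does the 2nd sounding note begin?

1. 0.0ms @ 0 + 762.712ms (3/2)
2. 762.712ms @ 3/2 + 762.712ms (3/2)

note 2 onset = 3/2b = 762.712ms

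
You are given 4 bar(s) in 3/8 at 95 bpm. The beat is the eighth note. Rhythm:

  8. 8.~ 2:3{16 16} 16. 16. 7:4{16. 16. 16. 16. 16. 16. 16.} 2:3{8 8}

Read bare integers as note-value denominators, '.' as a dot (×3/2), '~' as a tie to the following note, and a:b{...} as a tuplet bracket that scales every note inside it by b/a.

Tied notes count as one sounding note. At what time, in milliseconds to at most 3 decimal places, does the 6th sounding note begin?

1. 0.0ms @ 0 + 947.368ms (3/2)
2. 947.368ms @ 3/2 + 1421.053ms (9/4)
3. 2368.421ms @ 15/4 + 473.684ms (3/4)
4. 2842.105ms @ 9/2 + 473.684ms (3/4)
5. 3315.789ms @ 21/4 + 473.684ms (3/4)
6. 3789.474ms @ 6 + 270.677ms (3/7)
7. 4060.15ms @ 45/7 + 270.677ms (3/7)
8. 4330.827ms @ 48/7 + 270.677ms (3/7)
9. 4601.504ms @ 51/7 + 270.677ms (3/7)
10. 4872.18ms @ 54/7 + 270.677ms (3/7)
11. 5142.857ms @ 57/7 + 270.677ms (3/7)
12. 5413.534ms @ 60/7 + 270.677ms (3/7)
13. 5684.211ms @ 9 + 947.368ms (3/2)
14. 6631.579ms @ 21/2 + 947.368ms (3/2)

note 6 onset = 6b = 3789.474ms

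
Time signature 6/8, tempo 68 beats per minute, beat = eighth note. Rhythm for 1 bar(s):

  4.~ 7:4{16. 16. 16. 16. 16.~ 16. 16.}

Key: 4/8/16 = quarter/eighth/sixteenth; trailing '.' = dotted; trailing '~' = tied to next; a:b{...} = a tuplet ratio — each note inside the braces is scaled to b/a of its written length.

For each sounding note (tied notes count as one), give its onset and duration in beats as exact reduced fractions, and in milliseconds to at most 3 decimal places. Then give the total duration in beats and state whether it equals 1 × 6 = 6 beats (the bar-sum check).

1) 0.0ms=0b +3025.21ms=24/7b
2) 3025.21ms=24/7b +378.151ms=3/7b
3) 3403.361ms=27/7b +378.151ms=3/7b
4) 3781.513ms=30/7b +378.151ms=3/7b
5) 4159.664ms=33/7b +756.303ms=6/7b
6) 4915.966ms=39/7b +378.151ms=3/7b
Σ=6b of 6 (68bpm 6/8) — PASS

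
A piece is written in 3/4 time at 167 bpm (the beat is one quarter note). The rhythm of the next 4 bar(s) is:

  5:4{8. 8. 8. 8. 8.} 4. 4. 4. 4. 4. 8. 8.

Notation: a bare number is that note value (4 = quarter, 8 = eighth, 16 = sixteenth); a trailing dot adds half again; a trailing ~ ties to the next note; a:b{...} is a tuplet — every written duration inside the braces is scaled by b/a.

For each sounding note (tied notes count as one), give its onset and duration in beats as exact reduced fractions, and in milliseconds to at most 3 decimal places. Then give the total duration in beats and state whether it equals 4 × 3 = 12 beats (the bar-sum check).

1) 0.0ms=0b +215.569ms=3/5b
2) 215.569ms=3/5b +215.569ms=3/5b
3) 431.138ms=6/5b +215.569ms=3/5b
4) 646.707ms=9/5b +215.569ms=3/5b
5) 862.275ms=12/5b +215.569ms=3/5b
6) 1077.844ms=3b +538.922ms=3/2b
7) 1616.766ms=9/2b +538.922ms=3/2b
8) 2155.689ms=6b +538.922ms=3/2b
9) 2694.611ms=15/2b +538.922ms=3/2b
10) 3233.533ms=9b +538.922ms=3/2b
11) 3772.455ms=21/2b +269.461ms=3/4b
12) 4041.916ms=45/4b +269.461ms=3/4b
Σ=12b of 12 (167bpm 3/4) — PASS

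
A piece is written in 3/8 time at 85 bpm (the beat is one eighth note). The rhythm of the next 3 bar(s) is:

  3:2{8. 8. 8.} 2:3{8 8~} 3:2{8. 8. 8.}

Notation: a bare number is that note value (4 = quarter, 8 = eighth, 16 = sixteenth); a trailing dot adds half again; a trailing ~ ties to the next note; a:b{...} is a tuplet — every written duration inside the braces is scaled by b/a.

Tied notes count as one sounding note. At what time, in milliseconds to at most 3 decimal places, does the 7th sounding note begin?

note 7 onset = 8b = 5647.059ms

1. 0.0ms @ 0 + 705.882ms (1)
2. 705.882ms @ 1 + 705.882ms (1)
3. 1411.765ms @ 2 + 705.882ms (1)
4. 2117.647ms @ 3 + 1058.824ms (3/2)
5. 3176.471ms @ 9/2 + 1764.706ms (5/2)
6. 4941.176ms @ 7 + 705.882ms (1)
7. 5647.059ms @ 8 + 705.882ms (1)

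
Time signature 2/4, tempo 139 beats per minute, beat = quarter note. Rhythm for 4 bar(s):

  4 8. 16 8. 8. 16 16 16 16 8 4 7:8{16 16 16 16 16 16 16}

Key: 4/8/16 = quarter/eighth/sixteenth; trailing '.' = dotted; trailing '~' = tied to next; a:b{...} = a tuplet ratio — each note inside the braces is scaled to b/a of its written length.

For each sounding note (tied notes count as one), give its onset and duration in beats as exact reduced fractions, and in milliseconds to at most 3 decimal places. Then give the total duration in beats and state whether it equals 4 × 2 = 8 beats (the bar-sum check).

1) 0.0ms=0b +431.655ms=1b
2) 431.655ms=1b +323.741ms=3/4b
3) 755.396ms=7/4b +107.914ms=1/4b
4) 863.309ms=2b +323.741ms=3/4b
5) 1187.05ms=11/4b +323.741ms=3/4b
6) 1510.791ms=7/2b +107.914ms=1/4b
7) 1618.705ms=15/4b +107.914ms=1/4b
8) 1726.619ms=4b +107.914ms=1/4b
9) 1834.532ms=17/4b +107.914ms=1/4b
10) 1942.446ms=9/2b +215.827ms=1/2b
11) 2158.273ms=5b +431.655ms=1b
12) 2589.928ms=6b +123.33ms=2/7b
13) 2713.258ms=44/7b +123.33ms=2/7b
14) 2836.588ms=46/7b +123.33ms=2/7b
15) 2959.918ms=48/7b +123.33ms=2/7b
16) 3083.248ms=50/7b +123.33ms=2/7b
17) 3206.578ms=52/7b +123.33ms=2/7b
18) 3329.908ms=54/7b +123.33ms=2/7b
Σ=8b of 8 (139bpm 2/4) — PASS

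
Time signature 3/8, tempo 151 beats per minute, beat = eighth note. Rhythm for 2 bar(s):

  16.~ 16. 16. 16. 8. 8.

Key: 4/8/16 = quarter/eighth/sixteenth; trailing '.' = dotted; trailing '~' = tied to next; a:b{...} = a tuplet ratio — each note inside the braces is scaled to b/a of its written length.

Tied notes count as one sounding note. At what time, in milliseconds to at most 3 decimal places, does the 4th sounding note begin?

note 4 onset = 3b = 1192.053ms

1. 0.0ms @ 0 + 596.026ms (3/2)
2. 596.026ms @ 3/2 + 298.013ms (3/4)
3. 894.04ms @ 9/4 + 298.013ms (3/4)
4. 1192.053ms @ 3 + 596.026ms (3/2)
5. 1788.079ms @ 9/2 + 596.026ms (3/2)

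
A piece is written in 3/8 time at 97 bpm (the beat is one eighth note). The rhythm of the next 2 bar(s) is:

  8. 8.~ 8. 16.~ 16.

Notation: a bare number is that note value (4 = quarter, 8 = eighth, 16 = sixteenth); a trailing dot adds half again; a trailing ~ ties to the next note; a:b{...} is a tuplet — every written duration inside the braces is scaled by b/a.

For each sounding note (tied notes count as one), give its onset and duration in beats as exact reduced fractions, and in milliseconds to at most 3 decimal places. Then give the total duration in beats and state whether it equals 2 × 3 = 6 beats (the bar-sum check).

1) 0.0ms=0b +927.835ms=3/2b
2) 927.835ms=3/2b +1855.67ms=3b
3) 2783.505ms=9/2b +927.835ms=3/2b
Σ=6b of 6 (97bpm 3/8) — PASS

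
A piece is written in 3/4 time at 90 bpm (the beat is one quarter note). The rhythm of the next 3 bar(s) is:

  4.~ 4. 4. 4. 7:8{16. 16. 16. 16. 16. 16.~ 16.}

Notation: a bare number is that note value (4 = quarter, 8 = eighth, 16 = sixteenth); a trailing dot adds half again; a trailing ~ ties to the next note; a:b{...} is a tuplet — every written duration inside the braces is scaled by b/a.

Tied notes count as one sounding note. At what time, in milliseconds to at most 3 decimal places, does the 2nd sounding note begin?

1. 0.0ms @ 0 + 2000.0ms (3)
2. 2000.0ms @ 3 + 1000.0ms (3/2)
3. 3000.0ms @ 9/2 + 1000.0ms (3/2)
4. 4000.0ms @ 6 + 285.714ms (3/7)
5. 4285.714ms @ 45/7 + 285.714ms (3/7)
6. 4571.429ms @ 48/7 + 285.714ms (3/7)
7. 4857.143ms @ 51/7 + 285.714ms (3/7)
8. 5142.857ms @ 54/7 + 285.714ms (3/7)
9. 5428.571ms @ 57/7 + 571.429ms (6/7)

note 2 onset = 3b = 2000.0ms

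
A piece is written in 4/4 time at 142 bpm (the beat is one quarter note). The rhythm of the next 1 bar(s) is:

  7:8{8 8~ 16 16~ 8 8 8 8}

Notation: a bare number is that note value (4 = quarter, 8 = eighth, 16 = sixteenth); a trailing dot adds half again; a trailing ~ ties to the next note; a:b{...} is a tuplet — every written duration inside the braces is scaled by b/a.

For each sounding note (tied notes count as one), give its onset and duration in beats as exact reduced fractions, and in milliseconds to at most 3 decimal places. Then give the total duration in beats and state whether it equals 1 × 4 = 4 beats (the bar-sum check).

1) 0.0ms=0b +241.449ms=4/7b
2) 241.449ms=4/7b +362.173ms=6/7b
3) 603.622ms=10/7b +362.173ms=6/7b
4) 965.795ms=16/7b +241.449ms=4/7b
5) 1207.243ms=20/7b +241.449ms=4/7b
6) 1448.692ms=24/7b +241.449ms=4/7b
Σ=4b of 4 (142bpm 4/4) — PASS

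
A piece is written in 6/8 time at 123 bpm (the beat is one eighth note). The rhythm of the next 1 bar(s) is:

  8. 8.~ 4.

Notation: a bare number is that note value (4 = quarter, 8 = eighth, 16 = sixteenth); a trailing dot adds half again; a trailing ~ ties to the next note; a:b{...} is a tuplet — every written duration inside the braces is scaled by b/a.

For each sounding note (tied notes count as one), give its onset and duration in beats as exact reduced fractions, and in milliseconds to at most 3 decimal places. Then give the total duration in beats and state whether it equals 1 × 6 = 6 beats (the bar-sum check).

1) 0.0ms=0b +731.707ms=3/2b
2) 731.707ms=3/2b +2195.122ms=9/2b
Σ=6b of 6 (123bpm 6/8) — PASS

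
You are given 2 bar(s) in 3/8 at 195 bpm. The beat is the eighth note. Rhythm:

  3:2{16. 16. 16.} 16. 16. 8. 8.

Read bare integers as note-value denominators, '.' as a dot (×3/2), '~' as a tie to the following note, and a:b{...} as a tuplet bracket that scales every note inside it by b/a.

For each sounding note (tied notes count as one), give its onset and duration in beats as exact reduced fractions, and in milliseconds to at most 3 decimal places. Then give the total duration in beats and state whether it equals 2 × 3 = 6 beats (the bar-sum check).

1) 0.0ms=0b +153.846ms=1/2b
2) 153.846ms=1/2b +153.846ms=1/2b
3) 307.692ms=1b +153.846ms=1/2b
4) 461.538ms=3/2b +230.769ms=3/4b
5) 692.308ms=9/4b +230.769ms=3/4b
6) 923.077ms=3b +461.538ms=3/2b
7) 1384.615ms=9/2b +461.538ms=3/2b
Σ=6b of 6 (195bpm 3/8) — PASS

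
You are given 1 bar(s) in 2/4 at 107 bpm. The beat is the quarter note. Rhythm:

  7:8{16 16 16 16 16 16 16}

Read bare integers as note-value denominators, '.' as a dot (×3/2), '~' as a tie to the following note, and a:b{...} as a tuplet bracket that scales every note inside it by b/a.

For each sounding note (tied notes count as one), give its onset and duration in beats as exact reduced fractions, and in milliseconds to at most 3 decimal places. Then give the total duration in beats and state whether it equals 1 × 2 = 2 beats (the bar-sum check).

1) 0.0ms=0b +160.214ms=2/7b
2) 160.214ms=2/7b +160.214ms=2/7b
3) 320.427ms=4/7b +160.214ms=2/7b
4) 480.641ms=6/7b +160.214ms=2/7b
5) 640.854ms=8/7b +160.214ms=2/7b
6) 801.068ms=10/7b +160.214ms=2/7b
7) 961.282ms=12/7b +160.214ms=2/7b
Σ=2b of 2 (107bpm 2/4) — PASS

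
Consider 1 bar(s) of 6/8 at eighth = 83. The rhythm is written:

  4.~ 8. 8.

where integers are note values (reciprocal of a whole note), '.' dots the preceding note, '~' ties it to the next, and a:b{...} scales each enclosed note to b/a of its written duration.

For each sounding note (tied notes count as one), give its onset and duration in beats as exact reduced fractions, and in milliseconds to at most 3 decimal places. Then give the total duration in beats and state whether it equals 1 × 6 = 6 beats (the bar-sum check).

1) 0.0ms=0b +3253.012ms=9/2b
2) 3253.012ms=9/2b +1084.337ms=3/2b
Σ=6b of 6 (83bpm 6/8) — PASS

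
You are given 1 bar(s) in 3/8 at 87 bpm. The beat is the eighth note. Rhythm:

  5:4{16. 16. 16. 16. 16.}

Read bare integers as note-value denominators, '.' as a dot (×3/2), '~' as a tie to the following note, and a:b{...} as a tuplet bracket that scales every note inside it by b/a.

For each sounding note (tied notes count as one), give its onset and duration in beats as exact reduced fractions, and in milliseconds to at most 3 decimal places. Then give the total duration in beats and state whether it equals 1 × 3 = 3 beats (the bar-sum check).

1) 0.0ms=0b +413.793ms=3/5b
2) 413.793ms=3/5b +413.793ms=3/5b
3) 827.586ms=6/5b +413.793ms=3/5b
4) 1241.379ms=9/5b +413.793ms=3/5b
5) 1655.172ms=12/5b +413.793ms=3/5b
Σ=3b of 3 (87bpm 3/8) — PASS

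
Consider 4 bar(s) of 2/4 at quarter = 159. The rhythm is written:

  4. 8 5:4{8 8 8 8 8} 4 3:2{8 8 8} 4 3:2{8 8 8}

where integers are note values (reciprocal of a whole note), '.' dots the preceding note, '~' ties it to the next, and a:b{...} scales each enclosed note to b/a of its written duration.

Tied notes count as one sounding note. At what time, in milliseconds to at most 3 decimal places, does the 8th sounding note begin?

note 8 onset = 4b = 1509.434ms

1. 0.0ms @ 0 + 566.038ms (3/2)
2. 566.038ms @ 3/2 + 188.679ms (1/2)
3. 754.717ms @ 2 + 150.943ms (2/5)
4. 905.66ms @ 12/5 + 150.943ms (2/5)
5. 1056.604ms @ 14/5 + 150.943ms (2/5)
6. 1207.547ms @ 16/5 + 150.943ms (2/5)
7. 1358.491ms @ 18/5 + 150.943ms (2/5)
8. 1509.434ms @ 4 + 377.358ms (1)
9. 1886.792ms @ 5 + 125.786ms (1/3)
10. 2012.579ms @ 16/3 + 125.786ms (1/3)
11. 2138.365ms @ 17/3 + 125.786ms (1/3)
12. 2264.151ms @ 6 + 377.358ms (1)
13. 2641.509ms @ 7 + 125.786ms (1/3)
14. 2767.296ms @ 22/3 + 125.786ms (1/3)
15. 2893.082ms @ 23/3 + 125.786ms (1/3)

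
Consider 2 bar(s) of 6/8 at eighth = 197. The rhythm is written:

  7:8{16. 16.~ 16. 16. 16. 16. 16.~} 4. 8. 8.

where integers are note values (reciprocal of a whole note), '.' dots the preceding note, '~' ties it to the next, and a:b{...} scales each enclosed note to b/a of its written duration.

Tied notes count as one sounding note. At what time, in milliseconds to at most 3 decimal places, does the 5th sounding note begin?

1. 0.0ms @ 0 + 261.059ms (6/7)
2. 261.059ms @ 6/7 + 522.117ms (12/7)
3. 783.176ms @ 18/7 + 261.059ms (6/7)
4. 1044.235ms @ 24/7 + 261.059ms (6/7)
5. 1305.294ms @ 30/7 + 261.059ms (6/7)
6. 1566.352ms @ 36/7 + 1174.764ms (27/7)
7. 2741.117ms @ 9 + 456.853ms (3/2)
8. 3197.97ms @ 21/2 + 456.853ms (3/2)

note 5 onset = 30/7b = 1305.294ms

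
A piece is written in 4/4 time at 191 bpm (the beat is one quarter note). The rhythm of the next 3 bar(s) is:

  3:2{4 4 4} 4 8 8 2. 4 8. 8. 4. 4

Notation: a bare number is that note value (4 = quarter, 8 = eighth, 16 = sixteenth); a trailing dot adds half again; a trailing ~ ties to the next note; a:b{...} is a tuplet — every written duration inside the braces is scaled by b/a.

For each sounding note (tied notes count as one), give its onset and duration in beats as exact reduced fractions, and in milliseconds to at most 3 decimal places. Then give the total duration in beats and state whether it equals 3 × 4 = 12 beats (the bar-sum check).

1) 0.0ms=0b +209.424ms=2/3b
2) 209.424ms=2/3b +209.424ms=2/3b
3) 418.848ms=4/3b +209.424ms=2/3b
4) 628.272ms=2b +314.136ms=1b
5) 942.408ms=3b +157.068ms=1/2b
6) 1099.476ms=7/2b +157.068ms=1/2b
7) 1256.545ms=4b +942.408ms=3b
8) 2198.953ms=7b +314.136ms=1b
9) 2513.089ms=8b +235.602ms=3/4b
10) 2748.691ms=35/4b +235.602ms=3/4b
11) 2984.293ms=19/2b +471.204ms=3/2b
12) 3455.497ms=11b +314.136ms=1b
Σ=12b of 12 (191bpm 4/4) — PASS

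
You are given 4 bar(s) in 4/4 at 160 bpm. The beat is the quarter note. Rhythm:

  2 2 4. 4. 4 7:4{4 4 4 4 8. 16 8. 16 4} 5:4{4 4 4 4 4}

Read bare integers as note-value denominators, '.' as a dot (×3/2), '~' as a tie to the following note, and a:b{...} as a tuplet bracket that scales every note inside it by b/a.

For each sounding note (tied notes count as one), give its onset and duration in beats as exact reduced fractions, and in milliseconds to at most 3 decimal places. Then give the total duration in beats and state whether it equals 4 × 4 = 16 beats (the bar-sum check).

1) 0.0ms=0b +750.0ms=2b
2) 750.0ms=2b +750.0ms=2b
3) 1500.0ms=4b +562.5ms=3/2b
4) 2062.5ms=11/2b +562.5ms=3/2b
5) 2625.0ms=7b +375.0ms=1b
6) 3000.0ms=8b +214.286ms=4/7b
7) 3214.286ms=60/7b +214.286ms=4/7b
8) 3428.571ms=64/7b +214.286ms=4/7b
9) 3642.857ms=68/7b +214.286ms=4/7b
10) 3857.143ms=72/7b +160.714ms=3/7b
11) 4017.857ms=75/7b +53.571ms=1/7b
12) 4071.429ms=76/7b +160.714ms=3/7b
13) 4232.143ms=79/7b +53.571ms=1/7b
14) 4285.714ms=80/7b +214.286ms=4/7b
15) 4500.0ms=12b +300.0ms=4/5b
16) 4800.0ms=64/5b +300.0ms=4/5b
17) 5100.0ms=68/5b +300.0ms=4/5b
18) 5400.0ms=72/5b +300.0ms=4/5b
19) 5700.0ms=76/5b +300.0ms=4/5b
Σ=16b of 16 (160bpm 4/4) — PASS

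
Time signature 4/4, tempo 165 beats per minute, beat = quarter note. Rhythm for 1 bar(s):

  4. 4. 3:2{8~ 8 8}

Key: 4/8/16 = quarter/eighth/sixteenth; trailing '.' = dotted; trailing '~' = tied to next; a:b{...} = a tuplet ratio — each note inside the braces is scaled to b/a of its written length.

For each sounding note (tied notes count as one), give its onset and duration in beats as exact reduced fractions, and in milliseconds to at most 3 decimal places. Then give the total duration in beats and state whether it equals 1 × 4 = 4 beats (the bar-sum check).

1) 0.0ms=0b +545.455ms=3/2b
2) 545.455ms=3/2b +545.455ms=3/2b
3) 1090.909ms=3b +242.424ms=2/3b
4) 1333.333ms=11/3b +121.212ms=1/3b
Σ=4b of 4 (165bpm 4/4) — PASS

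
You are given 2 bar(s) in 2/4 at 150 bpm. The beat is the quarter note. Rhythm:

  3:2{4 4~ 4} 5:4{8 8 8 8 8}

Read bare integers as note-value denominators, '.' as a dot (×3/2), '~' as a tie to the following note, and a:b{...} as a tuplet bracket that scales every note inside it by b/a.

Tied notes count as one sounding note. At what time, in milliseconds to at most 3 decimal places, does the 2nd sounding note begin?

note 2 onset = 2/3b = 266.667ms

1. 0.0ms @ 0 + 266.667ms (2/3)
2. 266.667ms @ 2/3 + 533.333ms (4/3)
3. 800.0ms @ 2 + 160.0ms (2/5)
4. 960.0ms @ 12/5 + 160.0ms (2/5)
5. 1120.0ms @ 14/5 + 160.0ms (2/5)
6. 1280.0ms @ 16/5 + 160.0ms (2/5)
7. 1440.0ms @ 18/5 + 160.0ms (2/5)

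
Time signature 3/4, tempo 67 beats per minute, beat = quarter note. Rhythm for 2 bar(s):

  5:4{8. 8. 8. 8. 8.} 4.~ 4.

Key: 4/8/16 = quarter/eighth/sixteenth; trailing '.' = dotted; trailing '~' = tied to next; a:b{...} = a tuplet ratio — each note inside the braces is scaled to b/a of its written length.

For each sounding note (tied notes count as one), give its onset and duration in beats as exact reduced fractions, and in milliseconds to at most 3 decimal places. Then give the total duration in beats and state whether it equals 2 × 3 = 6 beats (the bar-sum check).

1) 0.0ms=0b +537.313ms=3/5b
2) 537.313ms=3/5b +537.313ms=3/5b
3) 1074.627ms=6/5b +537.313ms=3/5b
4) 1611.94ms=9/5b +537.313ms=3/5b
5) 2149.254ms=12/5b +537.313ms=3/5b
6) 2686.567ms=3b +2686.567ms=3b
Σ=6b of 6 (67bpm 3/4) — PASS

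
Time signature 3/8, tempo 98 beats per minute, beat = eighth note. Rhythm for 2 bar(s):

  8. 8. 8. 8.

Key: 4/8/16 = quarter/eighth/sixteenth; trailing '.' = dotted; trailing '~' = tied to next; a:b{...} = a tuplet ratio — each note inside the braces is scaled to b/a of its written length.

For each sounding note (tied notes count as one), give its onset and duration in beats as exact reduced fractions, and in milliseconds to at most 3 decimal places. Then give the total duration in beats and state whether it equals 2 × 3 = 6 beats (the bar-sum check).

1) 0.0ms=0b +918.367ms=3/2b
2) 918.367ms=3/2b +918.367ms=3/2b
3) 1836.735ms=3b +918.367ms=3/2b
4) 2755.102ms=9/2b +918.367ms=3/2b
Σ=6b of 6 (98bpm 3/8) — PASS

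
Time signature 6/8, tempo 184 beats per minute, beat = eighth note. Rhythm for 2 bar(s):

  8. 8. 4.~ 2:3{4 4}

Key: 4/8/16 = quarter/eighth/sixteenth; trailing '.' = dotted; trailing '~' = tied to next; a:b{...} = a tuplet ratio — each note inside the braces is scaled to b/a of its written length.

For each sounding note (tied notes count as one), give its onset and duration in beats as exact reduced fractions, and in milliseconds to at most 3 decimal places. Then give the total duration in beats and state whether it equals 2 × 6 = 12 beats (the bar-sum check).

1) 0.0ms=0b +489.13ms=3/2b
2) 489.13ms=3/2b +489.13ms=3/2b
3) 978.261ms=3b +1956.522ms=6b
4) 2934.783ms=9b +978.261ms=3b
Σ=12b of 12 (184bpm 6/8) — PASS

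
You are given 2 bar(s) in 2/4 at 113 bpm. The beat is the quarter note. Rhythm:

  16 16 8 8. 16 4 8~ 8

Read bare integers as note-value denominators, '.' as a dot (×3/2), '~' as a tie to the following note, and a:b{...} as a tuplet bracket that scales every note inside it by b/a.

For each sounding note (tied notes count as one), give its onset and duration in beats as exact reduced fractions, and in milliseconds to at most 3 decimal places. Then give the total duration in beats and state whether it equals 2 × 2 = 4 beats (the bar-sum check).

1) 0.0ms=0b +132.743ms=1/4b
2) 132.743ms=1/4b +132.743ms=1/4b
3) 265.487ms=1/2b +265.487ms=1/2b
4) 530.973ms=1b +398.23ms=3/4b
5) 929.204ms=7/4b +132.743ms=1/4b
6) 1061.947ms=2b +530.973ms=1b
7) 1592.92ms=3b +530.973ms=1b
Σ=4b of 4 (113bpm 2/4) — PASS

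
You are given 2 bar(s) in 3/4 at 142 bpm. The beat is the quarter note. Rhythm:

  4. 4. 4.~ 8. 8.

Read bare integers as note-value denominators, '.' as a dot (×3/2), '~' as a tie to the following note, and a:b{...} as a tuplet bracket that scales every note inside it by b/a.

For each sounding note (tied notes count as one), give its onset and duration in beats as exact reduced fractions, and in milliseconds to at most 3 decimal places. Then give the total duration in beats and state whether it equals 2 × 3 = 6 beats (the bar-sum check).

1) 0.0ms=0b +633.803ms=3/2b
2) 633.803ms=3/2b +633.803ms=3/2b
3) 1267.606ms=3b +950.704ms=9/4b
4) 2218.31ms=21/4b +316.901ms=3/4b
Σ=6b of 6 (142bpm 3/4) — PASS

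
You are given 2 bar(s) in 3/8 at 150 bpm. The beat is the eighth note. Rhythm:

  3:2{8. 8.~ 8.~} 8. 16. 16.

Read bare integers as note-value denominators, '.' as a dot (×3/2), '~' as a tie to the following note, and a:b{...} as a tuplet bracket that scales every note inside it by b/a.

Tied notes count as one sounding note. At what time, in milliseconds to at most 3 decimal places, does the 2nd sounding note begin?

note 2 onset = 1b = 400.0ms

1. 0.0ms @ 0 + 400.0ms (1)
2. 400.0ms @ 1 + 1400.0ms (7/2)
3. 1800.0ms @ 9/2 + 300.0ms (3/4)
4. 2100.0ms @ 21/4 + 300.0ms (3/4)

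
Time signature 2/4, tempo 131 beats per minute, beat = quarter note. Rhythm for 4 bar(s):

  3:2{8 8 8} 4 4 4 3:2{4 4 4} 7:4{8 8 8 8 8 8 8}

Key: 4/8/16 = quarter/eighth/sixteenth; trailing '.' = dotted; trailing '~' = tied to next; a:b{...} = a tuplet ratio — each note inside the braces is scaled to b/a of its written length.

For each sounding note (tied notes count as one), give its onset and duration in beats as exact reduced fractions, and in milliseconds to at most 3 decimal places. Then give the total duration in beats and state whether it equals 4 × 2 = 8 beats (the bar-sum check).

1) 0.0ms=0b +152.672ms=1/3b
2) 152.672ms=1/3b +152.672ms=1/3b
3) 305.344ms=2/3b +152.672ms=1/3b
4) 458.015ms=1b +458.015ms=1b
5) 916.031ms=2b +458.015ms=1b
6) 1374.046ms=3b +458.015ms=1b
7) 1832.061ms=4b +305.344ms=2/3b
8) 2137.405ms=14/3b +305.344ms=2/3b
9) 2442.748ms=16/3b +305.344ms=2/3b
10) 2748.092ms=6b +130.862ms=2/7b
11) 2878.953ms=44/7b +130.862ms=2/7b
12) 3009.815ms=46/7b +130.862ms=2/7b
13) 3140.676ms=48/7b +130.862ms=2/7b
14) 3271.538ms=50/7b +130.862ms=2/7b
15) 3402.399ms=52/7b +130.862ms=2/7b
16) 3533.261ms=54/7b +130.862ms=2/7b
Σ=8b of 8 (131bpm 2/4) — PASS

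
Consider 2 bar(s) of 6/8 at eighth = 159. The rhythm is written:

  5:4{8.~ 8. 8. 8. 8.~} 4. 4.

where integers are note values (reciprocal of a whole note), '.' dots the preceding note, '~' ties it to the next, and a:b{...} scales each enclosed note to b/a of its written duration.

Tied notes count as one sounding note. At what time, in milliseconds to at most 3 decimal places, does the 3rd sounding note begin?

1. 0.0ms @ 0 + 905.66ms (12/5)
2. 905.66ms @ 12/5 + 452.83ms (6/5)
3. 1358.491ms @ 18/5 + 452.83ms (6/5)
4. 1811.321ms @ 24/5 + 1584.906ms (21/5)
5. 3396.226ms @ 9 + 1132.075ms (3)

note 3 onset = 18/5b = 1358.491ms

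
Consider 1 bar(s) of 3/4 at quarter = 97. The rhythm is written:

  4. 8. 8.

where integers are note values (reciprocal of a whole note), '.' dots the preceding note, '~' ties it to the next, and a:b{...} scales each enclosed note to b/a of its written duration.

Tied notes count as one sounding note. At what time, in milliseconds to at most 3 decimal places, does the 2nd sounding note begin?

note 2 onset = 3/2b = 927.835ms

1. 0.0ms @ 0 + 927.835ms (3/2)
2. 927.835ms @ 3/2 + 463.918ms (3/4)
3. 1391.753ms @ 9/4 + 463.918ms (3/4)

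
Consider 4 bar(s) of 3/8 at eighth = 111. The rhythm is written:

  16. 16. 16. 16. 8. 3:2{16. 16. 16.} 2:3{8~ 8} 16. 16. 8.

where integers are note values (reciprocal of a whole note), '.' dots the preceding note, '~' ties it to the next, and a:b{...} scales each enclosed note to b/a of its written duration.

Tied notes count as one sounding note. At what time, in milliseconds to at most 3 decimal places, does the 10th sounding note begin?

1. 0.0ms @ 0 + 405.405ms (3/4)
2. 405.405ms @ 3/4 + 405.405ms (3/4)
3. 810.811ms @ 3/2 + 405.405ms (3/4)
4. 1216.216ms @ 9/4 + 405.405ms (3/4)
5. 1621.622ms @ 3 + 810.811ms (3/2)
6. 2432.432ms @ 9/2 + 270.27ms (1/2)
7. 2702.703ms @ 5 + 270.27ms (1/2)
8. 2972.973ms @ 11/2 + 270.27ms (1/2)
9. 3243.243ms @ 6 + 1621.622ms (3)
10. 4864.865ms @ 9 + 405.405ms (3/4)
11. 5270.27ms @ 39/4 + 405.405ms (3/4)
12. 5675.676ms @ 21/2 + 810.811ms (3/2)

note 10 onset = 9b = 4864.865ms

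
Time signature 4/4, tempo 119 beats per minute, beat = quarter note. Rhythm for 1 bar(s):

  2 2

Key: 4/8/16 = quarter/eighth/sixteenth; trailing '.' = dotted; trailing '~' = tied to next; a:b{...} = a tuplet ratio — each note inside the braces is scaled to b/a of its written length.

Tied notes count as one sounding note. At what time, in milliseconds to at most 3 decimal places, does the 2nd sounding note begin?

1. 0.0ms @ 0 + 1008.403ms (2)
2. 1008.403ms @ 2 + 1008.403ms (2)

note 2 onset = 2b = 1008.403ms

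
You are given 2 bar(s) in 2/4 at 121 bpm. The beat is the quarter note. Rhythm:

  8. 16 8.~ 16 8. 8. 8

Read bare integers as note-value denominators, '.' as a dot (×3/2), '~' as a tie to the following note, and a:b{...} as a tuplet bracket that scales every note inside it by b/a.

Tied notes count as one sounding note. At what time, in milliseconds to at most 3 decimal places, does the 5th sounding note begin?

1. 0.0ms @ 0 + 371.901ms (3/4)
2. 371.901ms @ 3/4 + 123.967ms (1/4)
3. 495.868ms @ 1 + 495.868ms (1)
4. 991.736ms @ 2 + 371.901ms (3/4)
5. 1363.636ms @ 11/4 + 371.901ms (3/4)
6. 1735.537ms @ 7/2 + 247.934ms (1/2)

note 5 onset = 11/4b = 1363.636ms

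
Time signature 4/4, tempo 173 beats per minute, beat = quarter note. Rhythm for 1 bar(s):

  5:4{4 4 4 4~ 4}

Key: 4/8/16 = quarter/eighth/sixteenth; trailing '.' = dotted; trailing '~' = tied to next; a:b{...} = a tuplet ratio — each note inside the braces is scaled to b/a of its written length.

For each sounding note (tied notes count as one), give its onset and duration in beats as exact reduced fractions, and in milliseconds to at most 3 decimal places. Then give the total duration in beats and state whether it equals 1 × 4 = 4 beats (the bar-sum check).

1) 0.0ms=0b +277.457ms=4/5b
2) 277.457ms=4/5b +277.457ms=4/5b
3) 554.913ms=8/5b +277.457ms=4/5b
4) 832.37ms=12/5b +554.913ms=8/5b
Σ=4b of 4 (173bpm 4/4) — PASS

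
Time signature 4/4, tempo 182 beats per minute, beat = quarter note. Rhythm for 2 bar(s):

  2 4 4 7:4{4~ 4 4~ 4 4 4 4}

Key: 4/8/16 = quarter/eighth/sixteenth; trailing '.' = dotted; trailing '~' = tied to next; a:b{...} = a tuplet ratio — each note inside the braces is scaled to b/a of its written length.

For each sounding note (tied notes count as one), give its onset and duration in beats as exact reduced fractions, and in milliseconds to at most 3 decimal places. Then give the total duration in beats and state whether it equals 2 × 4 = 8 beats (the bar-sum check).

1) 0.0ms=0b +659.341ms=2b
2) 659.341ms=2b +329.67ms=1b
3) 989.011ms=3b +329.67ms=1b
4) 1318.681ms=4b +376.766ms=8/7b
5) 1695.447ms=36/7b +376.766ms=8/7b
6) 2072.214ms=44/7b +188.383ms=4/7b
7) 2260.597ms=48/7b +188.383ms=4/7b
8) 2448.98ms=52/7b +188.383ms=4/7b
Σ=8b of 8 (182bpm 4/4) — PASS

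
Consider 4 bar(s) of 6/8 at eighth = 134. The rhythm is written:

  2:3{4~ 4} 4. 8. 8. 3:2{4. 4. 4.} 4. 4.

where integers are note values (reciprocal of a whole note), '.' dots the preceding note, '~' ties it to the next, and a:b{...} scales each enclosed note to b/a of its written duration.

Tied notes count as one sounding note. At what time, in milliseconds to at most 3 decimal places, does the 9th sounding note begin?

note 9 onset = 21b = 9402.985ms

1. 0.0ms @ 0 + 2686.567ms (6)
2. 2686.567ms @ 6 + 1343.284ms (3)
3. 4029.851ms @ 9 + 671.642ms (3/2)
4. 4701.493ms @ 21/2 + 671.642ms (3/2)
5. 5373.134ms @ 12 + 895.522ms (2)
6. 6268.657ms @ 14 + 895.522ms (2)
7. 7164.179ms @ 16 + 895.522ms (2)
8. 8059.701ms @ 18 + 1343.284ms (3)
9. 9402.985ms @ 21 + 1343.284ms (3)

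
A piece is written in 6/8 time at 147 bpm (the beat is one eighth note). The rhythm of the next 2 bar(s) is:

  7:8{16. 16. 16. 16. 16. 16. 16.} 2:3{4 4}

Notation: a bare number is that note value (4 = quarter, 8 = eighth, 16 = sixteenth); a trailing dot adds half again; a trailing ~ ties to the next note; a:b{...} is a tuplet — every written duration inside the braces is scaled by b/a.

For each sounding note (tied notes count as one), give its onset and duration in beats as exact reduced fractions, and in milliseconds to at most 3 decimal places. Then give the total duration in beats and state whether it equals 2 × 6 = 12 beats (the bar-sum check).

1) 0.0ms=0b +349.854ms=6/7b
2) 349.854ms=6/7b +349.854ms=6/7b
3) 699.708ms=12/7b +349.854ms=6/7b
4) 1049.563ms=18/7b +349.854ms=6/7b
5) 1399.417ms=24/7b +349.854ms=6/7b
6) 1749.271ms=30/7b +349.854ms=6/7b
7) 2099.125ms=36/7b +349.854ms=6/7b
8) 2448.98ms=6b +1224.49ms=3b
9) 3673.469ms=9b +1224.49ms=3b
Σ=12b of 12 (147bpm 6/8) — PASS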